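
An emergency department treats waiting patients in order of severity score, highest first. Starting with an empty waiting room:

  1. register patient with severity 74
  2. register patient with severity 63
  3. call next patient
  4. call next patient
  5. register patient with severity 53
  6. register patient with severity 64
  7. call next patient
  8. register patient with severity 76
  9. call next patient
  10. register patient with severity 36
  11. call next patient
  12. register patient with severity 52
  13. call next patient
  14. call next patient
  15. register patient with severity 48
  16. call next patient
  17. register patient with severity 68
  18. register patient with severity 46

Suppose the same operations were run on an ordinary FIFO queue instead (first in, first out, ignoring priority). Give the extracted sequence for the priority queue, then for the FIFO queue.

priority queue: [74, 63, 64, 76, 53, 52, 36, 48]; FIFO queue: 74, 63, 53, 64, 76, 36, 52, 48

insert 74 → {74}
insert 63 → {74, 63}
call next patient → 74; now {63}
call next patient → 63; now {}
insert 53 → {53}
insert 64 → {64, 53}
call next patient → 64; now {53}
insert 76 → {76, 53}
call next patient → 76; now {53}
insert 36 → {53, 36}
call next patient → 53; now {36}
insert 52 → {52, 36}
call next patient → 52; now {36}
call next patient → 36; now {}
insert 48 → {48}
call next patient → 48; now {}
insert 68 → {68}
insert 46 → {68, 46}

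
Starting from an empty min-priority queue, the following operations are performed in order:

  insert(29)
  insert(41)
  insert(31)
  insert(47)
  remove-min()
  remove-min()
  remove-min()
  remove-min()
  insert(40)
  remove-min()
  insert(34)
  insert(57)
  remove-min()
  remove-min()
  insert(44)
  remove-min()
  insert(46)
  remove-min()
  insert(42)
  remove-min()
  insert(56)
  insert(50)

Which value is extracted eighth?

44

insert 29 → {29}
insert 41 → {29, 41}
insert 31 → {29, 31, 41}
insert 47 → {29, 31, 41, 47}
remove-min → 29; now {31, 41, 47}
remove-min → 31; now {41, 47}
remove-min → 41; now {47}
remove-min → 47; now {}
insert 40 → {40}
remove-min → 40; now {}
insert 34 → {34}
insert 57 → {34, 57}
remove-min → 34; now {57}
remove-min → 57; now {}
insert 44 → {44}
remove-min → 44; now {}
insert 46 → {46}
remove-min → 46; now {}
insert 42 → {42}
remove-min → 42; now {}
insert 56 → {56}
insert 50 → {50, 56}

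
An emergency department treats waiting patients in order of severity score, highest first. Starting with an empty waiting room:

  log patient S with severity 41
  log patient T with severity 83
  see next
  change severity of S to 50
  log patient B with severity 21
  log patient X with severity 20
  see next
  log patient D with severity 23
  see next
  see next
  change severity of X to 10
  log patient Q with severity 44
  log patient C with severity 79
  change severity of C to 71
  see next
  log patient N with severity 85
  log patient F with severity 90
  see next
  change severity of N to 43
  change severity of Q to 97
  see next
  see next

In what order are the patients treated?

T, S, D, B, C, F, Q, N

add S (severity 41) → {S:41}
add T (severity 83) → {T:83, S:41}
see next → T; now {S:41}
update S to severity 50 → {S:50}
add B (severity 21) → {S:50, B:21}
add X (severity 20) → {S:50, B:21, X:20}
see next → S; now {B:21, X:20}
add D (severity 23) → {D:23, B:21, X:20}
see next → D; now {B:21, X:20}
see next → B; now {X:20}
update X to severity 10 → {X:10}
add Q (severity 44) → {Q:44, X:10}
add C (severity 79) → {C:79, Q:44, X:10}
update C to severity 71 → {C:71, Q:44, X:10}
see next → C; now {Q:44, X:10}
add N (severity 85) → {N:85, Q:44, X:10}
add F (severity 90) → {F:90, N:85, Q:44, X:10}
see next → F; now {N:85, Q:44, X:10}
update N to severity 43 → {Q:44, N:43, X:10}
update Q to severity 97 → {Q:97, N:43, X:10}
see next → Q; now {N:43, X:10}
see next → N; now {X:10}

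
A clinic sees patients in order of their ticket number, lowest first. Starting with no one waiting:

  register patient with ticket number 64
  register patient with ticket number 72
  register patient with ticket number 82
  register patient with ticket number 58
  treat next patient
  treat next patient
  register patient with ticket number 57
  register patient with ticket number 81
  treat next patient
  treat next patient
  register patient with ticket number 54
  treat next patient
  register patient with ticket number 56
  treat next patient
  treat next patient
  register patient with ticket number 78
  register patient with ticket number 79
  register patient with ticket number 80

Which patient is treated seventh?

81

insert 64 → {64}
insert 72 → {64, 72}
insert 82 → {64, 72, 82}
insert 58 → {58, 64, 72, 82}
treat next patient → 58; now {64, 72, 82}
treat next patient → 64; now {72, 82}
insert 57 → {57, 72, 82}
insert 81 → {57, 72, 81, 82}
treat next patient → 57; now {72, 81, 82}
treat next patient → 72; now {81, 82}
insert 54 → {54, 81, 82}
treat next patient → 54; now {81, 82}
insert 56 → {56, 81, 82}
treat next patient → 56; now {81, 82}
treat next patient → 81; now {82}
insert 78 → {78, 82}
insert 79 → {78, 79, 82}
insert 80 → {78, 79, 80, 82}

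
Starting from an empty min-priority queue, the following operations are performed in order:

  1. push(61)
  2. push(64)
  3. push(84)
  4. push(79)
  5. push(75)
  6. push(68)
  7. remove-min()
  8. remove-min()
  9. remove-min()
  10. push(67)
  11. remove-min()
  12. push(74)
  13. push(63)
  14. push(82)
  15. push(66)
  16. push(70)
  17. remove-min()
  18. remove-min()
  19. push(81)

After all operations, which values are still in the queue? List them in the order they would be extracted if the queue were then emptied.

insert 61 → {61}
insert 64 → {61, 64}
insert 84 → {61, 64, 84}
insert 79 → {61, 64, 79, 84}
insert 75 → {61, 64, 75, 79, 84}
insert 68 → {61, 64, 68, 75, 79, 84}
remove-min → 61; now {64, 68, 75, 79, 84}
remove-min → 64; now {68, 75, 79, 84}
remove-min → 68; now {75, 79, 84}
insert 67 → {67, 75, 79, 84}
remove-min → 67; now {75, 79, 84}
insert 74 → {74, 75, 79, 84}
insert 63 → {63, 74, 75, 79, 84}
insert 82 → {63, 74, 75, 79, 82, 84}
insert 66 → {63, 66, 74, 75, 79, 82, 84}
insert 70 → {63, 66, 70, 74, 75, 79, 82, 84}
remove-min → 63; now {66, 70, 74, 75, 79, 82, 84}
remove-min → 66; now {70, 74, 75, 79, 82, 84}
insert 81 → {70, 74, 75, 79, 81, 82, 84}

70, 74, 75, 79, 81, 82, 84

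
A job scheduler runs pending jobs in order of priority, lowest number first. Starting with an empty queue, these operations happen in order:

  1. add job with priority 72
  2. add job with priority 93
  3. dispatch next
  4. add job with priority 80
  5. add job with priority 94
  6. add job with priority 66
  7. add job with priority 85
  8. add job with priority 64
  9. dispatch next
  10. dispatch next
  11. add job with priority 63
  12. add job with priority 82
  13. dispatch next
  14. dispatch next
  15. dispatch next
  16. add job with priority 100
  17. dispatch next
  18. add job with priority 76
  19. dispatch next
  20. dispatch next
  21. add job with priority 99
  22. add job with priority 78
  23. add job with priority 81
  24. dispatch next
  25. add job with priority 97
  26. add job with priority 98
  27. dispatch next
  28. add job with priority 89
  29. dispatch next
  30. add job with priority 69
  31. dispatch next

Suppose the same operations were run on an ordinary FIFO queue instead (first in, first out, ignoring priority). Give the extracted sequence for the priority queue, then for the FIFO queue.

priority queue: 72, 64, 66, 63, 80, 82, 85, 76, 93, 78, 81, 89, 69; FIFO queue: [72, 93, 80, 94, 66, 85, 64, 63, 82, 100, 76, 99, 78]

insert 72 → {72}
insert 93 → {72, 93}
dispatch next → 72; now {93}
insert 80 → {80, 93}
insert 94 → {80, 93, 94}
insert 66 → {66, 80, 93, 94}
insert 85 → {66, 80, 85, 93, 94}
insert 64 → {64, 66, 80, 85, 93, 94}
dispatch next → 64; now {66, 80, 85, 93, 94}
dispatch next → 66; now {80, 85, 93, 94}
insert 63 → {63, 80, 85, 93, 94}
insert 82 → {63, 80, 82, 85, 93, 94}
dispatch next → 63; now {80, 82, 85, 93, 94}
dispatch next → 80; now {82, 85, 93, 94}
dispatch next → 82; now {85, 93, 94}
insert 100 → {85, 93, 94, 100}
dispatch next → 85; now {93, 94, 100}
insert 76 → {76, 93, 94, 100}
dispatch next → 76; now {93, 94, 100}
dispatch next → 93; now {94, 100}
insert 99 → {94, 99, 100}
insert 78 → {78, 94, 99, 100}
insert 81 → {78, 81, 94, 99, 100}
dispatch next → 78; now {81, 94, 99, 100}
insert 97 → {81, 94, 97, 99, 100}
insert 98 → {81, 94, 97, 98, 99, 100}
dispatch next → 81; now {94, 97, 98, 99, 100}
insert 89 → {89, 94, 97, 98, 99, 100}
dispatch next → 89; now {94, 97, 98, 99, 100}
insert 69 → {69, 94, 97, 98, 99, 100}
dispatch next → 69; now {94, 97, 98, 99, 100}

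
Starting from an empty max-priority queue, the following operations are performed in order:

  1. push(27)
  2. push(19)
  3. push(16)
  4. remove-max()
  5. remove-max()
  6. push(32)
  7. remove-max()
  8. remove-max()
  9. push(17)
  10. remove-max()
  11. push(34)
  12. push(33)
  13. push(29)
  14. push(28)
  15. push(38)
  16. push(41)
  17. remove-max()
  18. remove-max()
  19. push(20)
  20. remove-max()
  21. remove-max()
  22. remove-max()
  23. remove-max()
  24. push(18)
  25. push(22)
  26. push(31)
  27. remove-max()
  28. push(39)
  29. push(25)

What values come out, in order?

insert 27 → {27}
insert 19 → {27, 19}
insert 16 → {27, 19, 16}
remove-max → 27; now {19, 16}
remove-max → 19; now {16}
insert 32 → {32, 16}
remove-max → 32; now {16}
remove-max → 16; now {}
insert 17 → {17}
remove-max → 17; now {}
insert 34 → {34}
insert 33 → {34, 33}
insert 29 → {34, 33, 29}
insert 28 → {34, 33, 29, 28}
insert 38 → {38, 34, 33, 29, 28}
insert 41 → {41, 38, 34, 33, 29, 28}
remove-max → 41; now {38, 34, 33, 29, 28}
remove-max → 38; now {34, 33, 29, 28}
insert 20 → {34, 33, 29, 28, 20}
remove-max → 34; now {33, 29, 28, 20}
remove-max → 33; now {29, 28, 20}
remove-max → 29; now {28, 20}
remove-max → 28; now {20}
insert 18 → {20, 18}
insert 22 → {22, 20, 18}
insert 31 → {31, 22, 20, 18}
remove-max → 31; now {22, 20, 18}
insert 39 → {39, 22, 20, 18}
insert 25 → {39, 25, 22, 20, 18}

27 → 19 → 32 → 16 → 17 → 41 → 38 → 34 → 33 → 29 → 28 → 31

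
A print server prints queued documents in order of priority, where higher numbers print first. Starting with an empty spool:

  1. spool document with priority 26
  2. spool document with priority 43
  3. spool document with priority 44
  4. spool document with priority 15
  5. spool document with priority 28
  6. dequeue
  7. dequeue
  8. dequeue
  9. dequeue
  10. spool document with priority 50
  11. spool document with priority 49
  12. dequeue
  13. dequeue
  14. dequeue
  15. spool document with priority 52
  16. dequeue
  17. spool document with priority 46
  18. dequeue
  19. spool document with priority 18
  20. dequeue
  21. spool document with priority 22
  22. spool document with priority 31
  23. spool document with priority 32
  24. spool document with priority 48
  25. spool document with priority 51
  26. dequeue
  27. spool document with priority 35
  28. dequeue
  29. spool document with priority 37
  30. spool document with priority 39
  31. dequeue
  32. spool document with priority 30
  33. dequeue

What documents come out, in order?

insert 26 → {26}
insert 43 → {43, 26}
insert 44 → {44, 43, 26}
insert 15 → {44, 43, 26, 15}
insert 28 → {44, 43, 28, 26, 15}
dequeue → 44; now {43, 28, 26, 15}
dequeue → 43; now {28, 26, 15}
dequeue → 28; now {26, 15}
dequeue → 26; now {15}
insert 50 → {50, 15}
insert 49 → {50, 49, 15}
dequeue → 50; now {49, 15}
dequeue → 49; now {15}
dequeue → 15; now {}
insert 52 → {52}
dequeue → 52; now {}
insert 46 → {46}
dequeue → 46; now {}
insert 18 → {18}
dequeue → 18; now {}
insert 22 → {22}
insert 31 → {31, 22}
insert 32 → {32, 31, 22}
insert 48 → {48, 32, 31, 22}
insert 51 → {51, 48, 32, 31, 22}
dequeue → 51; now {48, 32, 31, 22}
insert 35 → {48, 35, 32, 31, 22}
dequeue → 48; now {35, 32, 31, 22}
insert 37 → {37, 35, 32, 31, 22}
insert 39 → {39, 37, 35, 32, 31, 22}
dequeue → 39; now {37, 35, 32, 31, 22}
insert 30 → {37, 35, 32, 31, 30, 22}
dequeue → 37; now {35, 32, 31, 30, 22}

[44, 43, 28, 26, 50, 49, 15, 52, 46, 18, 51, 48, 39, 37]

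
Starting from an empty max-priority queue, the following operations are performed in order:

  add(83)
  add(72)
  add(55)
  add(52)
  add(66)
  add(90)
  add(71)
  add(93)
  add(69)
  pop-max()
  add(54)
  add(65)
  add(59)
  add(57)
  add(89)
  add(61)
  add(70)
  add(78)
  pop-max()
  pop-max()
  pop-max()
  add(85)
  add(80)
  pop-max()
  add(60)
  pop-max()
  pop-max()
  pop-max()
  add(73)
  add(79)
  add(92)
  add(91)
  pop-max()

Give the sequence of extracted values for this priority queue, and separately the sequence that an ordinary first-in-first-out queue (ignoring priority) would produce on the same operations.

priority queue: [93, 90, 89, 83, 85, 80, 78, 72, 92]; FIFO queue: [83, 72, 55, 52, 66, 90, 71, 93, 69]

insert 83 → {83}
insert 72 → {83, 72}
insert 55 → {83, 72, 55}
insert 52 → {83, 72, 55, 52}
insert 66 → {83, 72, 66, 55, 52}
insert 90 → {90, 83, 72, 66, 55, 52}
insert 71 → {90, 83, 72, 71, 66, 55, 52}
insert 93 → {93, 90, 83, 72, 71, 66, 55, 52}
insert 69 → {93, 90, 83, 72, 71, 69, 66, 55, 52}
pop-max → 93; now {90, 83, 72, 71, 69, 66, 55, 52}
insert 54 → {90, 83, 72, 71, 69, 66, 55, 54, 52}
insert 65 → {90, 83, 72, 71, 69, 66, 65, 55, 54, 52}
insert 59 → {90, 83, 72, 71, 69, 66, 65, 59, 55, 54, 52}
insert 57 → {90, 83, 72, 71, 69, 66, 65, 59, 57, 55, 54, 52}
insert 89 → {90, 89, 83, 72, 71, 69, 66, 65, 59, 57, 55, 54, 52}
insert 61 → {90, 89, 83, 72, 71, 69, 66, 65, 61, 59, 57, 55, 54, 52}
insert 70 → {90, 89, 83, 72, 71, 70, 69, 66, 65, 61, 59, 57, 55, 54, 52}
insert 78 → {90, 89, 83, 78, 72, 71, 70, 69, 66, 65, 61, 59, 57, 55, 54, 52}
pop-max → 90; now {89, 83, 78, 72, 71, 70, 69, 66, 65, 61, 59, 57, 55, 54, 52}
pop-max → 89; now {83, 78, 72, 71, 70, 69, 66, 65, 61, 59, 57, 55, 54, 52}
pop-max → 83; now {78, 72, 71, 70, 69, 66, 65, 61, 59, 57, 55, 54, 52}
insert 85 → {85, 78, 72, 71, 70, 69, 66, 65, 61, 59, 57, 55, 54, 52}
insert 80 → {85, 80, 78, 72, 71, 70, 69, 66, 65, 61, 59, 57, 55, 54, 52}
pop-max → 85; now {80, 78, 72, 71, 70, 69, 66, 65, 61, 59, 57, 55, 54, 52}
insert 60 → {80, 78, 72, 71, 70, 69, 66, 65, 61, 60, 59, 57, 55, 54, 52}
pop-max → 80; now {78, 72, 71, 70, 69, 66, 65, 61, 60, 59, 57, 55, 54, 52}
pop-max → 78; now {72, 71, 70, 69, 66, 65, 61, 60, 59, 57, 55, 54, 52}
pop-max → 72; now {71, 70, 69, 66, 65, 61, 60, 59, 57, 55, 54, 52}
insert 73 → {73, 71, 70, 69, 66, 65, 61, 60, 59, 57, 55, 54, 52}
insert 79 → {79, 73, 71, 70, 69, 66, 65, 61, 60, 59, 57, 55, 54, 52}
insert 92 → {92, 79, 73, 71, 70, 69, 66, 65, 61, 60, 59, 57, 55, 54, 52}
insert 91 → {92, 91, 79, 73, 71, 70, 69, 66, 65, 61, 60, 59, 57, 55, 54, 52}
pop-max → 92; now {91, 79, 73, 71, 70, 69, 66, 65, 61, 60, 59, 57, 55, 54, 52}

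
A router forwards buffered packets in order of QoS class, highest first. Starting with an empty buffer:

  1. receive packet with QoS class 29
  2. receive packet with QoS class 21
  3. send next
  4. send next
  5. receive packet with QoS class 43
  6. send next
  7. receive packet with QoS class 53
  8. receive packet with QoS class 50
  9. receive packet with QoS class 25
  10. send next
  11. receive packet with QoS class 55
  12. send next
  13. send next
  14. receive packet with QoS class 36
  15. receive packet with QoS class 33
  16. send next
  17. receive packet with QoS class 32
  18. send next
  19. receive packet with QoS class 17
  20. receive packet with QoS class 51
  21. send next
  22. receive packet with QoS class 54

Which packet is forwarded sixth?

50

insert 29 → {29}
insert 21 → {29, 21}
send next → 29; now {21}
send next → 21; now {}
insert 43 → {43}
send next → 43; now {}
insert 53 → {53}
insert 50 → {53, 50}
insert 25 → {53, 50, 25}
send next → 53; now {50, 25}
insert 55 → {55, 50, 25}
send next → 55; now {50, 25}
send next → 50; now {25}
insert 36 → {36, 25}
insert 33 → {36, 33, 25}
send next → 36; now {33, 25}
insert 32 → {33, 32, 25}
send next → 33; now {32, 25}
insert 17 → {32, 25, 17}
insert 51 → {51, 32, 25, 17}
send next → 51; now {32, 25, 17}
insert 54 → {54, 32, 25, 17}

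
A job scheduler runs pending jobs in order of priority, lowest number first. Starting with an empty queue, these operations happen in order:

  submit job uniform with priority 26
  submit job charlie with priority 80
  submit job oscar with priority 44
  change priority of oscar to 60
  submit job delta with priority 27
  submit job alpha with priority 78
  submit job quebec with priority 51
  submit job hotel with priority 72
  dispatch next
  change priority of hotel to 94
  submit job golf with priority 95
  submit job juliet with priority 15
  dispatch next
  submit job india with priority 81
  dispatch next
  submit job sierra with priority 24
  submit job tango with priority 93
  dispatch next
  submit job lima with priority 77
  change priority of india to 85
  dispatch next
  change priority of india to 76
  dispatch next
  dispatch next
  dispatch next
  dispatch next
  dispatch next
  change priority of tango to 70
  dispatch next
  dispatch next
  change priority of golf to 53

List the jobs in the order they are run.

add uniform (priority 26) → {uniform:26}
add charlie (priority 80) → {uniform:26, charlie:80}
add oscar (priority 44) → {uniform:26, oscar:44, charlie:80}
update oscar to priority 60 → {uniform:26, oscar:60, charlie:80}
add delta (priority 27) → {uniform:26, delta:27, oscar:60, charlie:80}
add alpha (priority 78) → {uniform:26, delta:27, oscar:60, alpha:78, charlie:80}
add quebec (priority 51) → {uniform:26, delta:27, quebec:51, oscar:60, alpha:78, charlie:80}
add hotel (priority 72) → {uniform:26, delta:27, quebec:51, oscar:60, hotel:72, alpha:78, charlie:80}
dispatch next → uniform; now {delta:27, quebec:51, oscar:60, hotel:72, alpha:78, charlie:80}
update hotel to priority 94 → {delta:27, quebec:51, oscar:60, alpha:78, charlie:80, hotel:94}
add golf (priority 95) → {delta:27, quebec:51, oscar:60, alpha:78, charlie:80, hotel:94, golf:95}
add juliet (priority 15) → {juliet:15, delta:27, quebec:51, oscar:60, alpha:78, charlie:80, hotel:94, golf:95}
dispatch next → juliet; now {delta:27, quebec:51, oscar:60, alpha:78, charlie:80, hotel:94, golf:95}
add india (priority 81) → {delta:27, quebec:51, oscar:60, alpha:78, charlie:80, india:81, hotel:94, golf:95}
dispatch next → delta; now {quebec:51, oscar:60, alpha:78, charlie:80, india:81, hotel:94, golf:95}
add sierra (priority 24) → {sierra:24, quebec:51, oscar:60, alpha:78, charlie:80, india:81, hotel:94, golf:95}
add tango (priority 93) → {sierra:24, quebec:51, oscar:60, alpha:78, charlie:80, india:81, tango:93, hotel:94, golf:95}
dispatch next → sierra; now {quebec:51, oscar:60, alpha:78, charlie:80, india:81, tango:93, hotel:94, golf:95}
add lima (priority 77) → {quebec:51, oscar:60, lima:77, alpha:78, charlie:80, india:81, tango:93, hotel:94, golf:95}
update india to priority 85 → {quebec:51, oscar:60, lima:77, alpha:78, charlie:80, india:85, tango:93, hotel:94, golf:95}
dispatch next → quebec; now {oscar:60, lima:77, alpha:78, charlie:80, india:85, tango:93, hotel:94, golf:95}
update india to priority 76 → {oscar:60, india:76, lima:77, alpha:78, charlie:80, tango:93, hotel:94, golf:95}
dispatch next → oscar; now {india:76, lima:77, alpha:78, charlie:80, tango:93, hotel:94, golf:95}
dispatch next → india; now {lima:77, alpha:78, charlie:80, tango:93, hotel:94, golf:95}
dispatch next → lima; now {alpha:78, charlie:80, tango:93, hotel:94, golf:95}
dispatch next → alpha; now {charlie:80, tango:93, hotel:94, golf:95}
dispatch next → charlie; now {tango:93, hotel:94, golf:95}
update tango to priority 70 → {tango:70, hotel:94, golf:95}
dispatch next → tango; now {hotel:94, golf:95}
dispatch next → hotel; now {golf:95}
update golf to priority 53 → {golf:53}

[uniform, juliet, delta, sierra, quebec, oscar, india, lima, alpha, charlie, tango, hotel]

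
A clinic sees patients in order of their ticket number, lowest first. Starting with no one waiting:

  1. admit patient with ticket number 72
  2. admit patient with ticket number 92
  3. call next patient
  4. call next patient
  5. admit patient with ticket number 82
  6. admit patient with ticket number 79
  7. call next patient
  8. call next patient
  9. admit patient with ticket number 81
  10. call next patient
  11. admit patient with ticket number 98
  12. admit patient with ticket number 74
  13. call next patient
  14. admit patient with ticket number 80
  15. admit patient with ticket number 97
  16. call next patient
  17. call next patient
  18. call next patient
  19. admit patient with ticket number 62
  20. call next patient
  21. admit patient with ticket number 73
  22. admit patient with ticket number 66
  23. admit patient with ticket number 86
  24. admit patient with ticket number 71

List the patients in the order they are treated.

72 → 92 → 79 → 82 → 81 → 74 → 80 → 97 → 98 → 62

insert 72 → {72}
insert 92 → {72, 92}
call next patient → 72; now {92}
call next patient → 92; now {}
insert 82 → {82}
insert 79 → {79, 82}
call next patient → 79; now {82}
call next patient → 82; now {}
insert 81 → {81}
call next patient → 81; now {}
insert 98 → {98}
insert 74 → {74, 98}
call next patient → 74; now {98}
insert 80 → {80, 98}
insert 97 → {80, 97, 98}
call next patient → 80; now {97, 98}
call next patient → 97; now {98}
call next patient → 98; now {}
insert 62 → {62}
call next patient → 62; now {}
insert 73 → {73}
insert 66 → {66, 73}
insert 86 → {66, 73, 86}
insert 71 → {66, 71, 73, 86}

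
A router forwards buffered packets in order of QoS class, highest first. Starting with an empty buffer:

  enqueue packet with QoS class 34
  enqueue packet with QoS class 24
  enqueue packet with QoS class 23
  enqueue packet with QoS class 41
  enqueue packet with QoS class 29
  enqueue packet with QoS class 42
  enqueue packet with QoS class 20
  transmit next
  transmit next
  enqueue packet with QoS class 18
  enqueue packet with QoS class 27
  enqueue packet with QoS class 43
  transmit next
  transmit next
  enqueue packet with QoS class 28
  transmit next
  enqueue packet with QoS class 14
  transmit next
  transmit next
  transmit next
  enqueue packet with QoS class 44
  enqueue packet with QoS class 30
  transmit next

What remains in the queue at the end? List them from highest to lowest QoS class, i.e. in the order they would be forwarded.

30 → 23 → 20 → 18 → 14

insert 34 → {34}
insert 24 → {34, 24}
insert 23 → {34, 24, 23}
insert 41 → {41, 34, 24, 23}
insert 29 → {41, 34, 29, 24, 23}
insert 42 → {42, 41, 34, 29, 24, 23}
insert 20 → {42, 41, 34, 29, 24, 23, 20}
transmit next → 42; now {41, 34, 29, 24, 23, 20}
transmit next → 41; now {34, 29, 24, 23, 20}
insert 18 → {34, 29, 24, 23, 20, 18}
insert 27 → {34, 29, 27, 24, 23, 20, 18}
insert 43 → {43, 34, 29, 27, 24, 23, 20, 18}
transmit next → 43; now {34, 29, 27, 24, 23, 20, 18}
transmit next → 34; now {29, 27, 24, 23, 20, 18}
insert 28 → {29, 28, 27, 24, 23, 20, 18}
transmit next → 29; now {28, 27, 24, 23, 20, 18}
insert 14 → {28, 27, 24, 23, 20, 18, 14}
transmit next → 28; now {27, 24, 23, 20, 18, 14}
transmit next → 27; now {24, 23, 20, 18, 14}
transmit next → 24; now {23, 20, 18, 14}
insert 44 → {44, 23, 20, 18, 14}
insert 30 → {44, 30, 23, 20, 18, 14}
transmit next → 44; now {30, 23, 20, 18, 14}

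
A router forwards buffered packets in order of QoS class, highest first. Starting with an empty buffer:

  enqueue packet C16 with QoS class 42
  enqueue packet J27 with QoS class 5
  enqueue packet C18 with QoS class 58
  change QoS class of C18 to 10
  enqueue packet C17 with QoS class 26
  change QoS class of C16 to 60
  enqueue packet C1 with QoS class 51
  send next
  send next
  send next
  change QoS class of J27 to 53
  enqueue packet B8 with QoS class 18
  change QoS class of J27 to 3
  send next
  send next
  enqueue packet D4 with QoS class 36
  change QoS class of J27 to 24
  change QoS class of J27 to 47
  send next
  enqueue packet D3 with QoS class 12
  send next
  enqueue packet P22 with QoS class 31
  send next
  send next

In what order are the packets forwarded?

add C16 (QoS class 42) → {C16:42}
add J27 (QoS class 5) → {C16:42, J27:5}
add C18 (QoS class 58) → {C18:58, C16:42, J27:5}
update C18 to QoS class 10 → {C16:42, C18:10, J27:5}
add C17 (QoS class 26) → {C16:42, C17:26, C18:10, J27:5}
update C16 to QoS class 60 → {C16:60, C17:26, C18:10, J27:5}
add C1 (QoS class 51) → {C16:60, C1:51, C17:26, C18:10, J27:5}
send next → C16; now {C1:51, C17:26, C18:10, J27:5}
send next → C1; now {C17:26, C18:10, J27:5}
send next → C17; now {C18:10, J27:5}
update J27 to QoS class 53 → {J27:53, C18:10}
add B8 (QoS class 18) → {J27:53, B8:18, C18:10}
update J27 to QoS class 3 → {B8:18, C18:10, J27:3}
send next → B8; now {C18:10, J27:3}
send next → C18; now {J27:3}
add D4 (QoS class 36) → {D4:36, J27:3}
update J27 to QoS class 24 → {D4:36, J27:24}
update J27 to QoS class 47 → {J27:47, D4:36}
send next → J27; now {D4:36}
add D3 (QoS class 12) → {D4:36, D3:12}
send next → D4; now {D3:12}
add P22 (QoS class 31) → {P22:31, D3:12}
send next → P22; now {D3:12}
send next → D3; now {}

[C16, C1, C17, B8, C18, J27, D4, P22, D3]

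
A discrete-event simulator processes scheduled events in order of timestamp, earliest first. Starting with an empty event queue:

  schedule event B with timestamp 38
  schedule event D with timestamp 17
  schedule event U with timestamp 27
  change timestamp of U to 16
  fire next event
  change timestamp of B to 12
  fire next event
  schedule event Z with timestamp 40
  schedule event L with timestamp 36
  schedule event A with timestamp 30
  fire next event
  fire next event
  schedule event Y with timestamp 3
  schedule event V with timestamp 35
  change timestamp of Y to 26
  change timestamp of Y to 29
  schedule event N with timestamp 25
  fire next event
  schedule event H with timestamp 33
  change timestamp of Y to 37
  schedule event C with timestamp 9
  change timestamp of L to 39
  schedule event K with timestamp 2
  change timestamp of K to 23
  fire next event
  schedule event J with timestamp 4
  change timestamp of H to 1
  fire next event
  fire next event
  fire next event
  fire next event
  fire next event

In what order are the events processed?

U → B → D → A → N → C → H → J → K → V → Y

add B (timestamp 38) → {B:38}
add D (timestamp 17) → {D:17, B:38}
add U (timestamp 27) → {D:17, U:27, B:38}
update U to timestamp 16 → {U:16, D:17, B:38}
fire next event → U; now {D:17, B:38}
update B to timestamp 12 → {B:12, D:17}
fire next event → B; now {D:17}
add Z (timestamp 40) → {D:17, Z:40}
add L (timestamp 36) → {D:17, L:36, Z:40}
add A (timestamp 30) → {D:17, A:30, L:36, Z:40}
fire next event → D; now {A:30, L:36, Z:40}
fire next event → A; now {L:36, Z:40}
add Y (timestamp 3) → {Y:3, L:36, Z:40}
add V (timestamp 35) → {Y:3, V:35, L:36, Z:40}
update Y to timestamp 26 → {Y:26, V:35, L:36, Z:40}
update Y to timestamp 29 → {Y:29, V:35, L:36, Z:40}
add N (timestamp 25) → {N:25, Y:29, V:35, L:36, Z:40}
fire next event → N; now {Y:29, V:35, L:36, Z:40}
add H (timestamp 33) → {Y:29, H:33, V:35, L:36, Z:40}
update Y to timestamp 37 → {H:33, V:35, L:36, Y:37, Z:40}
add C (timestamp 9) → {C:9, H:33, V:35, L:36, Y:37, Z:40}
update L to timestamp 39 → {C:9, H:33, V:35, Y:37, L:39, Z:40}
add K (timestamp 2) → {K:2, C:9, H:33, V:35, Y:37, L:39, Z:40}
update K to timestamp 23 → {C:9, K:23, H:33, V:35, Y:37, L:39, Z:40}
fire next event → C; now {K:23, H:33, V:35, Y:37, L:39, Z:40}
add J (timestamp 4) → {J:4, K:23, H:33, V:35, Y:37, L:39, Z:40}
update H to timestamp 1 → {H:1, J:4, K:23, V:35, Y:37, L:39, Z:40}
fire next event → H; now {J:4, K:23, V:35, Y:37, L:39, Z:40}
fire next event → J; now {K:23, V:35, Y:37, L:39, Z:40}
fire next event → K; now {V:35, Y:37, L:39, Z:40}
fire next event → V; now {Y:37, L:39, Z:40}
fire next event → Y; now {L:39, Z:40}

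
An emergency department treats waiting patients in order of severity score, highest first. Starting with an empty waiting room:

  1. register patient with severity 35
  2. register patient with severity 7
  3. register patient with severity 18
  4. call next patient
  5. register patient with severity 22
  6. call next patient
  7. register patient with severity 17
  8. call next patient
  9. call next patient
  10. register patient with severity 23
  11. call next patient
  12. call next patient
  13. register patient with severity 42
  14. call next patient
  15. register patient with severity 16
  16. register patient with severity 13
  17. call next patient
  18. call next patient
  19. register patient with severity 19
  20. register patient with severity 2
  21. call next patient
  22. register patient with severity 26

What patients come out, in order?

35, 22, 18, 17, 23, 7, 42, 16, 13, 19

insert 35 → {35}
insert 7 → {35, 7}
insert 18 → {35, 18, 7}
call next patient → 35; now {18, 7}
insert 22 → {22, 18, 7}
call next patient → 22; now {18, 7}
insert 17 → {18, 17, 7}
call next patient → 18; now {17, 7}
call next patient → 17; now {7}
insert 23 → {23, 7}
call next patient → 23; now {7}
call next patient → 7; now {}
insert 42 → {42}
call next patient → 42; now {}
insert 16 → {16}
insert 13 → {16, 13}
call next patient → 16; now {13}
call next patient → 13; now {}
insert 19 → {19}
insert 2 → {19, 2}
call next patient → 19; now {2}
insert 26 → {26, 2}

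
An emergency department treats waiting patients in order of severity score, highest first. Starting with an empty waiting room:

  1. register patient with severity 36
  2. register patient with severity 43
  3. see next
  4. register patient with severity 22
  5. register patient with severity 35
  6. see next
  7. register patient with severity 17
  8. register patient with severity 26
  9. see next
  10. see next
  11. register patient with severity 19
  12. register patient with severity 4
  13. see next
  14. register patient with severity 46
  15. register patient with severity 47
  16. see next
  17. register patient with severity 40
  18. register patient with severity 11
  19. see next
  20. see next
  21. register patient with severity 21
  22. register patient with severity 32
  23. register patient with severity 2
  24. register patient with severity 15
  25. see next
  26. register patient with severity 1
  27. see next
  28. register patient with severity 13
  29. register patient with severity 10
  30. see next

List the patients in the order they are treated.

43 → 36 → 35 → 26 → 22 → 47 → 46 → 40 → 32 → 21 → 19

insert 36 → {36}
insert 43 → {43, 36}
see next → 43; now {36}
insert 22 → {36, 22}
insert 35 → {36, 35, 22}
see next → 36; now {35, 22}
insert 17 → {35, 22, 17}
insert 26 → {35, 26, 22, 17}
see next → 35; now {26, 22, 17}
see next → 26; now {22, 17}
insert 19 → {22, 19, 17}
insert 4 → {22, 19, 17, 4}
see next → 22; now {19, 17, 4}
insert 46 → {46, 19, 17, 4}
insert 47 → {47, 46, 19, 17, 4}
see next → 47; now {46, 19, 17, 4}
insert 40 → {46, 40, 19, 17, 4}
insert 11 → {46, 40, 19, 17, 11, 4}
see next → 46; now {40, 19, 17, 11, 4}
see next → 40; now {19, 17, 11, 4}
insert 21 → {21, 19, 17, 11, 4}
insert 32 → {32, 21, 19, 17, 11, 4}
insert 2 → {32, 21, 19, 17, 11, 4, 2}
insert 15 → {32, 21, 19, 17, 15, 11, 4, 2}
see next → 32; now {21, 19, 17, 15, 11, 4, 2}
insert 1 → {21, 19, 17, 15, 11, 4, 2, 1}
see next → 21; now {19, 17, 15, 11, 4, 2, 1}
insert 13 → {19, 17, 15, 13, 11, 4, 2, 1}
insert 10 → {19, 17, 15, 13, 11, 10, 4, 2, 1}
see next → 19; now {17, 15, 13, 11, 10, 4, 2, 1}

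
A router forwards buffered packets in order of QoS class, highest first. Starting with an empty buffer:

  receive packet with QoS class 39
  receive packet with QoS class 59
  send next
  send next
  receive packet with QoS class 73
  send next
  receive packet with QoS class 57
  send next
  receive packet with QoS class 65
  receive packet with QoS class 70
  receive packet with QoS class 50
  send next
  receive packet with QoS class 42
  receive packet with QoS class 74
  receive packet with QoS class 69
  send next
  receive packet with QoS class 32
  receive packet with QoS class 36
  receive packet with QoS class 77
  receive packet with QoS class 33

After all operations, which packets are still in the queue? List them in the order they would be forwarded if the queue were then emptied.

[77, 69, 65, 50, 42, 36, 33, 32]

insert 39 → {39}
insert 59 → {59, 39}
send next → 59; now {39}
send next → 39; now {}
insert 73 → {73}
send next → 73; now {}
insert 57 → {57}
send next → 57; now {}
insert 65 → {65}
insert 70 → {70, 65}
insert 50 → {70, 65, 50}
send next → 70; now {65, 50}
insert 42 → {65, 50, 42}
insert 74 → {74, 65, 50, 42}
insert 69 → {74, 69, 65, 50, 42}
send next → 74; now {69, 65, 50, 42}
insert 32 → {69, 65, 50, 42, 32}
insert 36 → {69, 65, 50, 42, 36, 32}
insert 77 → {77, 69, 65, 50, 42, 36, 32}
insert 33 → {77, 69, 65, 50, 42, 36, 33, 32}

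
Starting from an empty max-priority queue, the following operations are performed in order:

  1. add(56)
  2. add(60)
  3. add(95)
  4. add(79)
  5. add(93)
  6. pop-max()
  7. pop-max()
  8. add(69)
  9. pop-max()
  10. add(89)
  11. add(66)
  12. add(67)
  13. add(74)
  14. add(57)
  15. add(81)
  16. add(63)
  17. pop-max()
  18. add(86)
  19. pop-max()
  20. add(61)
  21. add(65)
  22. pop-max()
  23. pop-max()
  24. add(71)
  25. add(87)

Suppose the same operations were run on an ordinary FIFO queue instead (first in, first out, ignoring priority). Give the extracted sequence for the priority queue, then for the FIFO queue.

priority queue: 95, 93, 79, 89, 86, 81, 74; FIFO queue: 56 → 60 → 95 → 79 → 93 → 69 → 89

insert 56 → {56}
insert 60 → {60, 56}
insert 95 → {95, 60, 56}
insert 79 → {95, 79, 60, 56}
insert 93 → {95, 93, 79, 60, 56}
pop-max → 95; now {93, 79, 60, 56}
pop-max → 93; now {79, 60, 56}
insert 69 → {79, 69, 60, 56}
pop-max → 79; now {69, 60, 56}
insert 89 → {89, 69, 60, 56}
insert 66 → {89, 69, 66, 60, 56}
insert 67 → {89, 69, 67, 66, 60, 56}
insert 74 → {89, 74, 69, 67, 66, 60, 56}
insert 57 → {89, 74, 69, 67, 66, 60, 57, 56}
insert 81 → {89, 81, 74, 69, 67, 66, 60, 57, 56}
insert 63 → {89, 81, 74, 69, 67, 66, 63, 60, 57, 56}
pop-max → 89; now {81, 74, 69, 67, 66, 63, 60, 57, 56}
insert 86 → {86, 81, 74, 69, 67, 66, 63, 60, 57, 56}
pop-max → 86; now {81, 74, 69, 67, 66, 63, 60, 57, 56}
insert 61 → {81, 74, 69, 67, 66, 63, 61, 60, 57, 56}
insert 65 → {81, 74, 69, 67, 66, 65, 63, 61, 60, 57, 56}
pop-max → 81; now {74, 69, 67, 66, 65, 63, 61, 60, 57, 56}
pop-max → 74; now {69, 67, 66, 65, 63, 61, 60, 57, 56}
insert 71 → {71, 69, 67, 66, 65, 63, 61, 60, 57, 56}
insert 87 → {87, 71, 69, 67, 66, 65, 63, 61, 60, 57, 56}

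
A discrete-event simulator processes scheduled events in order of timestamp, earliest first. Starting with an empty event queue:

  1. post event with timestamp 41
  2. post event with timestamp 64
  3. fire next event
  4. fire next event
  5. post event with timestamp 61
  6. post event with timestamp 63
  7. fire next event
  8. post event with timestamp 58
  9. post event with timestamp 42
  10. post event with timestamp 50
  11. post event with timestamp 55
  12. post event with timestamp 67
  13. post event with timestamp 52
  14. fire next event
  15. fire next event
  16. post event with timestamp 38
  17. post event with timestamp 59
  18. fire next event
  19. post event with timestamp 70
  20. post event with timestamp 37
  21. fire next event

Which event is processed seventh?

insert 41 → {41}
insert 64 → {41, 64}
fire next event → 41; now {64}
fire next event → 64; now {}
insert 61 → {61}
insert 63 → {61, 63}
fire next event → 61; now {63}
insert 58 → {58, 63}
insert 42 → {42, 58, 63}
insert 50 → {42, 50, 58, 63}
insert 55 → {42, 50, 55, 58, 63}
insert 67 → {42, 50, 55, 58, 63, 67}
insert 52 → {42, 50, 52, 55, 58, 63, 67}
fire next event → 42; now {50, 52, 55, 58, 63, 67}
fire next event → 50; now {52, 55, 58, 63, 67}
insert 38 → {38, 52, 55, 58, 63, 67}
insert 59 → {38, 52, 55, 58, 59, 63, 67}
fire next event → 38; now {52, 55, 58, 59, 63, 67}
insert 70 → {52, 55, 58, 59, 63, 67, 70}
insert 37 → {37, 52, 55, 58, 59, 63, 67, 70}
fire next event → 37; now {52, 55, 58, 59, 63, 67, 70}

37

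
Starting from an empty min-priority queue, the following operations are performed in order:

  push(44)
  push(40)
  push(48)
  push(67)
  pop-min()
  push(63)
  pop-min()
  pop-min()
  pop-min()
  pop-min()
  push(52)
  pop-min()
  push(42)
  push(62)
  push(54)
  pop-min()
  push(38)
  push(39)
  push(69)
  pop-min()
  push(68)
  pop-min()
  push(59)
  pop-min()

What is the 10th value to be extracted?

54

insert 44 → {44}
insert 40 → {40, 44}
insert 48 → {40, 44, 48}
insert 67 → {40, 44, 48, 67}
pop-min → 40; now {44, 48, 67}
insert 63 → {44, 48, 63, 67}
pop-min → 44; now {48, 63, 67}
pop-min → 48; now {63, 67}
pop-min → 63; now {67}
pop-min → 67; now {}
insert 52 → {52}
pop-min → 52; now {}
insert 42 → {42}
insert 62 → {42, 62}
insert 54 → {42, 54, 62}
pop-min → 42; now {54, 62}
insert 38 → {38, 54, 62}
insert 39 → {38, 39, 54, 62}
insert 69 → {38, 39, 54, 62, 69}
pop-min → 38; now {39, 54, 62, 69}
insert 68 → {39, 54, 62, 68, 69}
pop-min → 39; now {54, 62, 68, 69}
insert 59 → {54, 59, 62, 68, 69}
pop-min → 54; now {59, 62, 68, 69}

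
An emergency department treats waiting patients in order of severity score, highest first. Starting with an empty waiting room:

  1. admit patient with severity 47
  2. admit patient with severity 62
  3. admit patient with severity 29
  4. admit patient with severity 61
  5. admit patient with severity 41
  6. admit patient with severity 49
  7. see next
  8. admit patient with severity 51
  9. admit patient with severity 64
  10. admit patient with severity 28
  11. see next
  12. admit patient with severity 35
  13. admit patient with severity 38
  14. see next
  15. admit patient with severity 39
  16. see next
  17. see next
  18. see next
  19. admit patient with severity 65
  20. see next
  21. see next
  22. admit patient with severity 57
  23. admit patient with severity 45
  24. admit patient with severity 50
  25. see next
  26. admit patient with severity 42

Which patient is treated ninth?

57

insert 47 → {47}
insert 62 → {62, 47}
insert 29 → {62, 47, 29}
insert 61 → {62, 61, 47, 29}
insert 41 → {62, 61, 47, 41, 29}
insert 49 → {62, 61, 49, 47, 41, 29}
see next → 62; now {61, 49, 47, 41, 29}
insert 51 → {61, 51, 49, 47, 41, 29}
insert 64 → {64, 61, 51, 49, 47, 41, 29}
insert 28 → {64, 61, 51, 49, 47, 41, 29, 28}
see next → 64; now {61, 51, 49, 47, 41, 29, 28}
insert 35 → {61, 51, 49, 47, 41, 35, 29, 28}
insert 38 → {61, 51, 49, 47, 41, 38, 35, 29, 28}
see next → 61; now {51, 49, 47, 41, 38, 35, 29, 28}
insert 39 → {51, 49, 47, 41, 39, 38, 35, 29, 28}
see next → 51; now {49, 47, 41, 39, 38, 35, 29, 28}
see next → 49; now {47, 41, 39, 38, 35, 29, 28}
see next → 47; now {41, 39, 38, 35, 29, 28}
insert 65 → {65, 41, 39, 38, 35, 29, 28}
see next → 65; now {41, 39, 38, 35, 29, 28}
see next → 41; now {39, 38, 35, 29, 28}
insert 57 → {57, 39, 38, 35, 29, 28}
insert 45 → {57, 45, 39, 38, 35, 29, 28}
insert 50 → {57, 50, 45, 39, 38, 35, 29, 28}
see next → 57; now {50, 45, 39, 38, 35, 29, 28}
insert 42 → {50, 45, 42, 39, 38, 35, 29, 28}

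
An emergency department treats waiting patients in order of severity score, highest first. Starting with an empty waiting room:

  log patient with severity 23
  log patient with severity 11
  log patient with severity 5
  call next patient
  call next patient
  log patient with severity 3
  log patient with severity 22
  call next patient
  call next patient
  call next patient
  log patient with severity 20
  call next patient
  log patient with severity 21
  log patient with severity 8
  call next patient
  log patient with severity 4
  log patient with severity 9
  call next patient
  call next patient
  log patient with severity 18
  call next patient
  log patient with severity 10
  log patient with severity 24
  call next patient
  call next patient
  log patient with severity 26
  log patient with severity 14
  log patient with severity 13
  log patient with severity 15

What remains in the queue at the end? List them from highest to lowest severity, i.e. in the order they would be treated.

[26, 15, 14, 13, 4]

insert 23 → {23}
insert 11 → {23, 11}
insert 5 → {23, 11, 5}
call next patient → 23; now {11, 5}
call next patient → 11; now {5}
insert 3 → {5, 3}
insert 22 → {22, 5, 3}
call next patient → 22; now {5, 3}
call next patient → 5; now {3}
call next patient → 3; now {}
insert 20 → {20}
call next patient → 20; now {}
insert 21 → {21}
insert 8 → {21, 8}
call next patient → 21; now {8}
insert 4 → {8, 4}
insert 9 → {9, 8, 4}
call next patient → 9; now {8, 4}
call next patient → 8; now {4}
insert 18 → {18, 4}
call next patient → 18; now {4}
insert 10 → {10, 4}
insert 24 → {24, 10, 4}
call next patient → 24; now {10, 4}
call next patient → 10; now {4}
insert 26 → {26, 4}
insert 14 → {26, 14, 4}
insert 13 → {26, 14, 13, 4}
insert 15 → {26, 15, 14, 13, 4}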